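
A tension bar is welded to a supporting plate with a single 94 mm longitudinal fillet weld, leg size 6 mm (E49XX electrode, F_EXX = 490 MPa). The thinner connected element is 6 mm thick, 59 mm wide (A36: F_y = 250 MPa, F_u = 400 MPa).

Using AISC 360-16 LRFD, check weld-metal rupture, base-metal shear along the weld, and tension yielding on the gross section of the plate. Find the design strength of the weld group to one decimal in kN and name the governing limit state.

Weld metal: throat = 0.707×6 = 4.242 mm, L = 94 mm. φR_n = 0.75 × 0.6 × 490 × 4.242 × 94 = 87.9 kN.
Base metal shear (6 mm plate): yield φR_n = 1.0×0.6×250×6×94 = 84.6 kN; rupture φR_n = 0.75×0.6×400×6×94 = 101.5 kN; take 84.6 kN (yield).
Tension yield (gross): A_g = 59×6 = 354 mm². φR_n = 0.90 × 250 × 354 = 79.7 kN.
Governing: min(87.9, 84.6, 79.7) = 79.7 kN → gross-section yield.

79.7 kN (gross-section yield governs)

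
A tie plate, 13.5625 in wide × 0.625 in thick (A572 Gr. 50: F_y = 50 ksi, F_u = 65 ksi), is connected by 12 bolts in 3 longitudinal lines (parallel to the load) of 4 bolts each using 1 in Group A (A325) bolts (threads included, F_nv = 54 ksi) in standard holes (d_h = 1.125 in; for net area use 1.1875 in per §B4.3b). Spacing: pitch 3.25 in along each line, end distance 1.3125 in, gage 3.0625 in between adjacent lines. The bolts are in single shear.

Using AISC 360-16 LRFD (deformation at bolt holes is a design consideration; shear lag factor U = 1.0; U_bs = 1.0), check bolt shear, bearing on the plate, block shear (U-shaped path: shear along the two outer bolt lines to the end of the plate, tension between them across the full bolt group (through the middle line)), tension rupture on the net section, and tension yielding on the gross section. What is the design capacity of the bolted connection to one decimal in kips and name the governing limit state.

Bolt shear: A_b = π(1)²/4 = 0.7854 in². φR_n = 0.75 × 54 × 0.7854 × 12 × 1 = 381.7 kips.
Bearing (0.625 in plate, F_u = 65 ksi): end bolts L_c = 1.3125 − 1.125/2 = 0.75, R_n = min(1.2×0.75×0.625×65, 2.4×1×0.625×65) = 36.563 kips/bolt; interior L_c = 3.25 − 1.125 = 2.125, R_n = 97.5 kips/bolt. φR_n = 0.75 × (3×36.563 + 9×97.5) = 740.4 kips.
Block shear: shear path 2×[1.3125+3×3.25] = 2×11.0625 in, A_gv = 13.828, A_nv = 2×(11.0625 − 3.5×1.1875)×0.625 = 8.6328 in²; tension across gage: (6.125 − 2×1.1875)×0.625 = 2.3438 in². R_n = min(0.6×65×8.6328, 0.6×50×13.828) + 1.0×65×2.3438 = min(336.68, 414.84) + 152.35 = 489.03 kips. φR_n = 0.75 × 489.03 = 366.8 kips.
Tension rupture (net): A_n = (13.5625 − 3×1.1875)×0.625 = 6.25 in² (U = 1.0, A_e = A_n). φR_n = 0.75 × 65 × 6.25 = 304.7 kips.
Tension yield (gross): A_g = 13.5625×0.625 = 8.4766 in². φR_n = 0.90 × 50 × 8.4766 = 381.4 kips.
Governing: min(381.7, 740.4, 366.8, 304.7, 381.4) = 304.7 kips → net-section rupture.

304.7 kips (net-section rupture governs)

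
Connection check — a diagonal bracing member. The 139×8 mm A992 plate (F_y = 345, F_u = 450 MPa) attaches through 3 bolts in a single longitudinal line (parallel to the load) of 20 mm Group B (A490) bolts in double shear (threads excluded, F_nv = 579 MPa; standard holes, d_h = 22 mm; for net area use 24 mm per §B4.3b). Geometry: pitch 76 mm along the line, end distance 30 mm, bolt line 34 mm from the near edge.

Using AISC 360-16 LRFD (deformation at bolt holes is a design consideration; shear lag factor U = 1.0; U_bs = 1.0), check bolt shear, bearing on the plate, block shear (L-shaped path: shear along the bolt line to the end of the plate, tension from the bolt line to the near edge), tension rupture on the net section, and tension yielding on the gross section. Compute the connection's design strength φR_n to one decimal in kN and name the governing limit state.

Bolt shear: A_b = π(20)²/4 = 314.16 mm². φR_n = 0.75 × 579 × 314.16 × 3 × 2 = 818.5 kN.
Bearing (8 mm plate, F_u = 450 MPa): end bolts L_c = 30 − 22/2 = 19, R_n = min(1.2×19×8×450, 2.4×20×8×450) = 82.08 kN/bolt; interior L_c = 76 − 22 = 54, R_n = 172.8 kN/bolt. φR_n = 0.75 × (1×82.08 + 2×172.8) = 320.8 kN.
Block shear: shear path 1×[30+2×76] = 1×182 mm, A_gv = 1456, A_nv = 1×(182 − 2.5×24)×8 = 976 mm²; tension to near edge: (34 − 0.5×24)×8 = 176 mm². R_n = min(0.6×450×976, 0.6×345×1456) + 1.0×450×176 = min(263.52, 301.39) + 79.2 = 342.72 kN. φR_n = 0.75 × 342.72 = 257.0 kN.
Tension rupture (net): A_n = (139 − 1×24)×8 = 920 mm² (U = 1.0, A_e = A_n). φR_n = 0.75 × 450 × 920 = 310.5 kN.
Tension yield (gross): A_g = 139×8 = 1112 mm². φR_n = 0.90 × 345 × 1112 = 345.3 kN.
Governing: min(818.5, 320.8, 257.0, 310.5, 345.3) = 257.0 kN → block shear.

257.0 kN (block shear governs)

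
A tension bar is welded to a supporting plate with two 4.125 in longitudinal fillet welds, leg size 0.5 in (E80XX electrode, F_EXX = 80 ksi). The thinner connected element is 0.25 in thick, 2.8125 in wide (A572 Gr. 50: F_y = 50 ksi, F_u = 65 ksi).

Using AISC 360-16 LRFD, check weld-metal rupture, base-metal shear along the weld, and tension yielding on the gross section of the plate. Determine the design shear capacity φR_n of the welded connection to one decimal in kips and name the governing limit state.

31.6 kips (gross-section yield governs)

Weld metal: throat = 0.707×0.5 = 0.3535 in, L = 2×4.125 = 8.25 in. φR_n = 0.75 × 0.6 × 80 × 0.3535 × 8.25 = 105.0 kips.
Base metal shear (0.25 in plate): yield φR_n = 1.0×0.6×50×0.25×8.25 = 61.9 kips; rupture φR_n = 0.75×0.6×65×0.25×8.25 = 60.3 kips; take 60.3 kips (rupture).
Tension yield (gross): A_g = 2.8125×0.25 = 0.70313 in². φR_n = 0.90 × 50 × 0.70313 = 31.6 kips.
Governing: min(105.0, 60.3, 31.6) = 31.6 kips → gross-section yield.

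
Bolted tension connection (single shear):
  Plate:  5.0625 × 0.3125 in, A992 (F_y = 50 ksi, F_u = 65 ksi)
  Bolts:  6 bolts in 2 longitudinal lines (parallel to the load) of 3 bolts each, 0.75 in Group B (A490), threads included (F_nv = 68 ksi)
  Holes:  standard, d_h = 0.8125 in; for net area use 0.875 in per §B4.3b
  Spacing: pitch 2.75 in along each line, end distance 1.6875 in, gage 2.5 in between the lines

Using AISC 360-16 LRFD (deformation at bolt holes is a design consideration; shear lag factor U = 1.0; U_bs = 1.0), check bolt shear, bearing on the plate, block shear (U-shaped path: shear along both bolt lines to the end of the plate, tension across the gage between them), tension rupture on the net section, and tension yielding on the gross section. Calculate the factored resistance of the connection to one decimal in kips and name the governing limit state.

50.5 kips (net-section rupture governs)

Bolt shear: A_b = π(0.75)²/4 = 0.44179 in². φR_n = 0.75 × 68 × 0.44179 × 6 × 1 = 135.2 kips.
Bearing (0.3125 in plate, F_u = 65 ksi): end bolts L_c = 1.6875 − 0.8125/2 = 1.28125, R_n = min(1.2×1.28125×0.3125×65, 2.4×0.75×0.3125×65) = 31.23 kips/bolt; interior L_c = 2.75 − 0.8125 = 1.9375, R_n = 36.563 kips/bolt. φR_n = 0.75 × (2×31.23 + 4×36.563) = 156.5 kips.
Block shear: shear path 2×[1.6875+2×2.75] = 2×7.1875 in, A_gv = 4.4922, A_nv = 2×(7.1875 − 2.5×0.875)×0.3125 = 3.125 in²; tension across gage: (2.5 − 1×0.875)×0.3125 = 0.50781 in². R_n = min(0.6×65×3.125, 0.6×50×4.4922) + 1.0×65×0.50781 = min(121.88, 134.77) + 33.008 = 154.89 kips. φR_n = 0.75 × 154.89 = 116.2 kips.
Tension rupture (net): A_n = (5.0625 − 2×0.875)×0.3125 = 1.0352 in² (U = 1.0, A_e = A_n). φR_n = 0.75 × 65 × 1.0352 = 50.5 kips.
Tension yield (gross): A_g = 5.0625×0.3125 = 1.582 in². φR_n = 0.90 × 50 × 1.582 = 71.2 kips.
Governing: min(135.2, 156.5, 116.2, 50.5, 71.2) = 50.5 kips → net-section rupture.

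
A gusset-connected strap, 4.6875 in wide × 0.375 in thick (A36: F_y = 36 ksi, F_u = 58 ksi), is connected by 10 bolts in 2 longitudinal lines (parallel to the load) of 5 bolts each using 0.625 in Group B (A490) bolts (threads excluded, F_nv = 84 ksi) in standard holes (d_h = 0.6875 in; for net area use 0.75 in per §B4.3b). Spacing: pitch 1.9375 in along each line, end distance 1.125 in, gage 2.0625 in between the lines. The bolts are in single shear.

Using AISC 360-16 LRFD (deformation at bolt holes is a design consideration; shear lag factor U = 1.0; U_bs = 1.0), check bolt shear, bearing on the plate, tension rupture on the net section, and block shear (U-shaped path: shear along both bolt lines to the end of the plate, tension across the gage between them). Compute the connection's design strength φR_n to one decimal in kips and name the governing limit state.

52.0 kips (net-section rupture governs)

Bolt shear: A_b = π(0.625)²/4 = 0.3068 in². φR_n = 0.75 × 84 × 0.3068 × 10 × 1 = 193.3 kips.
Bearing (0.375 in plate, F_u = 58 ksi): end bolts L_c = 1.125 − 0.6875/2 = 0.78125, R_n = min(1.2×0.78125×0.375×58, 2.4×0.625×0.375×58) = 20.391 kips/bolt; interior L_c = 1.9375 − 0.6875 = 1.25, R_n = 32.625 kips/bolt. φR_n = 0.75 × (2×20.391 + 8×32.625) = 226.3 kips.
Tension rupture (net): A_n = (4.6875 − 2×0.75)×0.375 = 1.1953 in² (U = 1.0, A_e = A_n). φR_n = 0.75 × 58 × 1.1953 = 52.0 kips.
Block shear: shear path 2×[1.125+4×1.9375] = 2×8.875 in, A_gv = 6.6563, A_nv = 2×(8.875 − 4.5×0.75)×0.375 = 4.125 in²; tension across gage: (2.0625 − 1×0.75)×0.375 = 0.49219 in². R_n = min(0.6×58×4.125, 0.6×36×6.6563) + 1.0×58×0.49219 = min(143.55, 143.78) + 28.547 = 172.1 kips. φR_n = 0.75 × 172.1 = 129.1 kips.
Governing: min(193.3, 226.3, 52.0, 129.1) = 52.0 kips → net-section rupture.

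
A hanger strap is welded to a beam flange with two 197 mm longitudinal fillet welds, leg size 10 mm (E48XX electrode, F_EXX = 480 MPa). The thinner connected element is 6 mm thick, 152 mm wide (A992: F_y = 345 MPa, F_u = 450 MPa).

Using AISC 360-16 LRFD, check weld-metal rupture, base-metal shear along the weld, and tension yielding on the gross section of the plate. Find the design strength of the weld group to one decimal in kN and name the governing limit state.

Weld metal: throat = 0.707×10 = 7.07 mm, L = 2×197 = 394 mm. φR_n = 0.75 × 0.6 × 480 × 7.07 × 394 = 601.7 kN.
Base metal shear (6 mm plate): yield φR_n = 1.0×0.6×345×6×394 = 489.3 kN; rupture φR_n = 0.75×0.6×450×6×394 = 478.7 kN; take 478.7 kN (rupture).
Tension yield (gross): A_g = 152×6 = 912 mm². φR_n = 0.90 × 345 × 912 = 283.2 kN.
Governing: min(601.7, 478.7, 283.2) = 283.2 kN → gross-section yield.

283.2 kN (gross-section yield governs)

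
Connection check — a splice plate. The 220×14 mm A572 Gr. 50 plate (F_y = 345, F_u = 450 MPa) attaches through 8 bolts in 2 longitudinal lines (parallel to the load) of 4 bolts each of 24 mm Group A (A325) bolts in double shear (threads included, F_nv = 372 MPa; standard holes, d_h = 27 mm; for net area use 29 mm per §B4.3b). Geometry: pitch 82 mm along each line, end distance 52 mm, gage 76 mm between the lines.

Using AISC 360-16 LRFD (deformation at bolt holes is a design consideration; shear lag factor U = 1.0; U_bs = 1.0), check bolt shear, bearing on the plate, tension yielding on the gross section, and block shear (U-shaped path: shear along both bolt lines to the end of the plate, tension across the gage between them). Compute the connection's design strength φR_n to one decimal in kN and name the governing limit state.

956.3 kN (gross-section yield governs)

Bolt shear: A_b = π(24)²/4 = 452.39 mm². φR_n = 0.75 × 372 × 452.39 × 8 × 2 = 2019.5 kN.
Bearing (14 mm plate, F_u = 450 MPa): end bolts L_c = 52 − 27/2 = 38.5, R_n = min(1.2×38.5×14×450, 2.4×24×14×450) = 291.06 kN/bolt; interior L_c = 82 − 27 = 55, R_n = 362.88 kN/bolt. φR_n = 0.75 × (2×291.06 + 6×362.88) = 2069.6 kN.
Tension yield (gross): A_g = 220×14 = 3080 mm². φR_n = 0.90 × 345 × 3080 = 956.3 kN.
Block shear: shear path 2×[52+3×82] = 2×298 mm, A_gv = 8344, A_nv = 2×(298 − 3.5×29)×14 = 5502 mm²; tension across gage: (76 − 1×29)×14 = 658 mm². R_n = min(0.6×450×5502, 0.6×345×8344) + 1.0×450×658 = min(1485.5, 1727.2) + 296.1 = 1781.6 kN. φR_n = 0.75 × 1781.6 = 1336.2 kN.
Governing: min(2019.5, 2069.6, 956.3, 1336.2) = 956.3 kN → gross-section yield.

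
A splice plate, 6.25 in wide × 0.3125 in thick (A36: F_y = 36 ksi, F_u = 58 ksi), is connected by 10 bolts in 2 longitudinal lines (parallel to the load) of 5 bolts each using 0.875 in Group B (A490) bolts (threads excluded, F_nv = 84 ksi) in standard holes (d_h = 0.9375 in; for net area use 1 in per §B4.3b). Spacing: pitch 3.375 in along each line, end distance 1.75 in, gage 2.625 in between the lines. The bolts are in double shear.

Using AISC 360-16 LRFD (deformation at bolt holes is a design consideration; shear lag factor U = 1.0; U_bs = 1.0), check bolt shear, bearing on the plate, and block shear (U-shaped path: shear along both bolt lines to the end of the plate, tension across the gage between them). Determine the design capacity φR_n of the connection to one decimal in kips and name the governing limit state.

Bolt shear: A_b = π(0.875)²/4 = 0.60132 in². φR_n = 0.75 × 84 × 0.60132 × 10 × 2 = 757.7 kips.
Bearing (0.3125 in plate, F_u = 58 ksi): end bolts L_c = 1.75 − 0.9375/2 = 1.28125, R_n = min(1.2×1.28125×0.3125×58, 2.4×0.875×0.3125×58) = 27.867 kips/bolt; interior L_c = 3.375 − 0.9375 = 2.4375, R_n = 38.063 kips/bolt. φR_n = 0.75 × (2×27.867 + 8×38.063) = 270.2 kips.
Block shear: shear path 2×[1.75+4×3.375] = 2×15.25 in, A_gv = 9.5313, A_nv = 2×(15.25 − 4.5×1)×0.3125 = 6.7188 in²; tension across gage: (2.625 − 1×1)×0.3125 = 0.50781 in². R_n = min(0.6×58×6.7188, 0.6×36×9.5313) + 1.0×58×0.50781 = min(233.81, 205.88) + 29.453 = 235.33 kips. φR_n = 0.75 × 235.33 = 176.5 kips.
Governing: min(757.7, 270.2, 176.5) = 176.5 kips → block shear.

176.5 kips (block shear governs)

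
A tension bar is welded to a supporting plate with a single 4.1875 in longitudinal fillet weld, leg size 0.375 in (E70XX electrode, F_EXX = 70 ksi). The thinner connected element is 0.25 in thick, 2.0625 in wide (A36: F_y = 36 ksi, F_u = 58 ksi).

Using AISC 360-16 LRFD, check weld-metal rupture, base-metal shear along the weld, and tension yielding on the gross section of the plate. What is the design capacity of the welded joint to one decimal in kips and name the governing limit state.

Weld metal: throat = 0.707×0.375 = 0.26513 in, L = 4.1875 in. φR_n = 0.75 × 0.6 × 70 × 0.26513 × 4.1875 = 35.0 kips.
Base metal shear (0.25 in plate): yield φR_n = 1.0×0.6×36×0.25×4.1875 = 22.6 kips; rupture φR_n = 0.75×0.6×58×0.25×4.1875 = 27.3 kips; take 22.6 kips (yield).
Tension yield (gross): A_g = 2.0625×0.25 = 0.51563 in². φR_n = 0.90 × 36 × 0.51563 = 16.7 kips.
Governing: min(35.0, 22.6, 16.7) = 16.7 kips → gross-section yield.

16.7 kips (gross-section yield governs)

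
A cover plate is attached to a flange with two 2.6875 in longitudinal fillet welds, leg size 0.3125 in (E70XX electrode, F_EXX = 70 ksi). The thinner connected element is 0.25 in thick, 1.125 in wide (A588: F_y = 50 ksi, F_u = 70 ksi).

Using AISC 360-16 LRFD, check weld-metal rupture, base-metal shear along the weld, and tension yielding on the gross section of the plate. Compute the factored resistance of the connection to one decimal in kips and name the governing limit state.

Weld metal: throat = 0.707×0.3125 = 0.22094 in, L = 2×2.6875 = 5.375 in. φR_n = 0.75 × 0.6 × 70 × 0.22094 × 5.375 = 37.4 kips.
Base metal shear (0.25 in plate): yield φR_n = 1.0×0.6×50×0.25×5.375 = 40.3 kips; rupture φR_n = 0.75×0.6×70×0.25×5.375 = 42.3 kips; take 40.3 kips (yield).
Tension yield (gross): A_g = 1.125×0.25 = 0.28125 in². φR_n = 0.90 × 50 × 0.28125 = 12.7 kips.
Governing: min(37.4, 40.3, 12.7) = 12.7 kips → gross-section yield.

12.7 kips (gross-section yield governs)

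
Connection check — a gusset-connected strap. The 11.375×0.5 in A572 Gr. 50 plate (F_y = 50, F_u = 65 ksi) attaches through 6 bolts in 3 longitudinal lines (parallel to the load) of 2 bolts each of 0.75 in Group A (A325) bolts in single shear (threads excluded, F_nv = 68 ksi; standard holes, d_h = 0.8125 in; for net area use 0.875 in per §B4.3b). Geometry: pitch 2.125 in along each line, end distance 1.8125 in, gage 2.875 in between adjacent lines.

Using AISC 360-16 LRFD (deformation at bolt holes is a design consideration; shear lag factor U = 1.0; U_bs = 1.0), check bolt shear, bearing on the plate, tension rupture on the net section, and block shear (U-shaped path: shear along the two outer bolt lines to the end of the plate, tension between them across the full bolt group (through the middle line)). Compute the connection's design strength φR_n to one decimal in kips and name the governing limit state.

Bolt shear: A_b = π(0.75)²/4 = 0.44179 in². φR_n = 0.75 × 68 × 0.44179 × 6 × 1 = 135.2 kips.
Bearing (0.5 in plate, F_u = 65 ksi): end bolts L_c = 1.8125 − 0.8125/2 = 1.40625, R_n = min(1.2×1.40625×0.5×65, 2.4×0.75×0.5×65) = 54.844 kips/bolt; interior L_c = 2.125 − 0.8125 = 1.3125, R_n = 51.188 kips/bolt. φR_n = 0.75 × (3×54.844 + 3×51.188) = 238.6 kips.
Tension rupture (net): A_n = (11.375 − 3×0.875)×0.5 = 4.375 in² (U = 1.0, A_e = A_n). φR_n = 0.75 × 65 × 4.375 = 213.3 kips.
Block shear: shear path 2×[1.8125+1×2.125] = 2×3.9375 in, A_gv = 3.9375, A_nv = 2×(3.9375 − 1.5×0.875)×0.5 = 2.625 in²; tension across gage: (5.75 − 2×0.875)×0.5 = 2 in². R_n = min(0.6×65×2.625, 0.6×50×3.9375) + 1.0×65×2 = min(102.38, 118.13) + 130 = 232.38 kips. φR_n = 0.75 × 232.38 = 174.3 kips.
Governing: min(135.2, 238.6, 213.3, 174.3) = 135.2 kips → bolt shear.

135.2 kips (bolt shear governs)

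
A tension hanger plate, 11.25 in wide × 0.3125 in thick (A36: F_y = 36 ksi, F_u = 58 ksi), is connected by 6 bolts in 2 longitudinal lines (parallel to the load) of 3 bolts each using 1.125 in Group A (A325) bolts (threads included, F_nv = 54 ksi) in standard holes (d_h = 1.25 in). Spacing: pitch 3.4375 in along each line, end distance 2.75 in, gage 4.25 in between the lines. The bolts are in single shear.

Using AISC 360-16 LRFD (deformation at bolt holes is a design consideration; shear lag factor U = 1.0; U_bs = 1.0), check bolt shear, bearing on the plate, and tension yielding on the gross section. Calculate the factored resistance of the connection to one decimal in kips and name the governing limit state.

Bolt shear: A_b = π(1.125)²/4 = 0.99402 in². φR_n = 0.75 × 54 × 0.99402 × 6 × 1 = 241.5 kips.
Bearing (0.3125 in plate, F_u = 58 ksi): end bolts L_c = 2.75 − 1.25/2 = 2.125, R_n = min(1.2×2.125×0.3125×58, 2.4×1.125×0.3125×58) = 46.219 kips/bolt; interior L_c = 3.4375 − 1.25 = 2.1875, R_n = 47.578 kips/bolt. φR_n = 0.75 × (2×46.219 + 4×47.578) = 212.1 kips.
Tension yield (gross): A_g = 11.25×0.3125 = 3.5156 in². φR_n = 0.90 × 36 × 3.5156 = 113.9 kips.
Governing: min(241.5, 212.1, 113.9) = 113.9 kips → gross-section yield.

113.9 kips (gross-section yield governs)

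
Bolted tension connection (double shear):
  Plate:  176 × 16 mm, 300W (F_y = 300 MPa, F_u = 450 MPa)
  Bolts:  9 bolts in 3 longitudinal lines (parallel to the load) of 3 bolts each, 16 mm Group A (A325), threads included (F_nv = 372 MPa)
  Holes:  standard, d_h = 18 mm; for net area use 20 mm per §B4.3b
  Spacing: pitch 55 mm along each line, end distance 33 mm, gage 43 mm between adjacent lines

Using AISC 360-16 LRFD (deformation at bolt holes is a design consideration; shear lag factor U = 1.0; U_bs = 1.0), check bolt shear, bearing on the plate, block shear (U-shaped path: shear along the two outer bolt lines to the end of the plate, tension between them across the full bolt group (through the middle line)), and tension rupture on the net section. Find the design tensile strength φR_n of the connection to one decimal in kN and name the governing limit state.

Bolt shear: A_b = π(16)²/4 = 201.06 mm². φR_n = 0.75 × 372 × 201.06 × 9 × 2 = 1009.7 kN.
Bearing (16 mm plate, F_u = 450 MPa): end bolts L_c = 33 − 18/2 = 24, R_n = min(1.2×24×16×450, 2.4×16×16×450) = 207.36 kN/bolt; interior L_c = 55 − 18 = 37, R_n = 276.48 kN/bolt. φR_n = 0.75 × (3×207.36 + 6×276.48) = 1710.7 kN.
Block shear: shear path 2×[33+2×55] = 2×143 mm, A_gv = 4576, A_nv = 2×(143 − 2.5×20)×16 = 2976 mm²; tension across gage: (86 − 2×20)×16 = 736 mm². R_n = min(0.6×450×2976, 0.6×300×4576) + 1.0×450×736 = min(803.52, 823.68) + 331.2 = 1134.7 kN. φR_n = 0.75 × 1134.7 = 851.0 kN.
Tension rupture (net): A_n = (176 − 3×20)×16 = 1856 mm² (U = 1.0, A_e = A_n). φR_n = 0.75 × 450 × 1856 = 626.4 kN.
Governing: min(1009.7, 1710.7, 851.0, 626.4) = 626.4 kN → net-section rupture.

626.4 kN (net-section rupture governs)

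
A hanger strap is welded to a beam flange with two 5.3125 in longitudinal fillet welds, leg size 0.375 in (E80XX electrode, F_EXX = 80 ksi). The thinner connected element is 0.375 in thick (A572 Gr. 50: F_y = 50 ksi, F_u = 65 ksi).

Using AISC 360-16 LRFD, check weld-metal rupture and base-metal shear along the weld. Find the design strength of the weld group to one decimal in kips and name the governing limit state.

Weld metal: throat = 0.707×0.375 = 0.26513 in, L = 2×5.3125 = 10.625 in. φR_n = 0.75 × 0.6 × 80 × 0.26513 × 10.625 = 101.4 kips.
Base metal shear (0.375 in plate): yield φR_n = 1.0×0.6×50×0.375×10.625 = 119.5 kips; rupture φR_n = 0.75×0.6×65×0.375×10.625 = 116.5 kips; take 116.5 kips (rupture).
Governing: min(101.4, 116.5) = 101.4 kips → weld metal.

101.4 kips (weld metal governs)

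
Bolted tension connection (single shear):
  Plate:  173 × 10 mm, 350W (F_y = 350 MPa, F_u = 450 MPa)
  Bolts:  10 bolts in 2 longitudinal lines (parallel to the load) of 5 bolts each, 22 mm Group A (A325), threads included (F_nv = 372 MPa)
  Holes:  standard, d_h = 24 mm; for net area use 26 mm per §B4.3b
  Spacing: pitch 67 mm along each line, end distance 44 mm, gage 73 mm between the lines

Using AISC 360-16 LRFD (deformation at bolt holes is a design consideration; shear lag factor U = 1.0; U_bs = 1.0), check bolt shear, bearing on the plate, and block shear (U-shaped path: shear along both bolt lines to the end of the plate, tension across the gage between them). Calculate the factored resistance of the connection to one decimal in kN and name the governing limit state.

948.4 kN (block shear governs)

Bolt shear: A_b = π(22)²/4 = 380.13 mm². φR_n = 0.75 × 372 × 380.13 × 10 × 1 = 1060.6 kN.
Bearing (10 mm plate, F_u = 450 MPa): end bolts L_c = 44 − 24/2 = 32, R_n = min(1.2×32×10×450, 2.4×22×10×450) = 172.8 kN/bolt; interior L_c = 67 − 24 = 43, R_n = 232.2 kN/bolt. φR_n = 0.75 × (2×172.8 + 8×232.2) = 1652.4 kN.
Block shear: shear path 2×[44+4×67] = 2×312 mm, A_gv = 6240, A_nv = 2×(312 − 4.5×26)×10 = 3900 mm²; tension across gage: (73 − 1×26)×10 = 470 mm². R_n = min(0.6×450×3900, 0.6×350×6240) + 1.0×450×470 = min(1053, 1310.4) + 211.5 = 1264.5 kN. φR_n = 0.75 × 1264.5 = 948.4 kN.
Governing: min(1060.6, 1652.4, 948.4) = 948.4 kN → block shear.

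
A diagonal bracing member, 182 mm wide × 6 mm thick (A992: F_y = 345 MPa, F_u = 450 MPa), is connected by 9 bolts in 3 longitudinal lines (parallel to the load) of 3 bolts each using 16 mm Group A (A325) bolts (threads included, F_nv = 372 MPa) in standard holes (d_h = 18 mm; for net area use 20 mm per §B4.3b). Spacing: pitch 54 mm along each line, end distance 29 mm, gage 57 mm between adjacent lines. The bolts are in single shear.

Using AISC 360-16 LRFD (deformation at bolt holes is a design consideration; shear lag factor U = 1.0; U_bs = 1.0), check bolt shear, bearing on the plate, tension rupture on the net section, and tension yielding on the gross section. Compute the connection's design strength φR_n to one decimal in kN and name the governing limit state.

Bolt shear: A_b = π(16)²/4 = 201.06 mm². φR_n = 0.75 × 372 × 201.06 × 9 × 1 = 504.9 kN.
Bearing (6 mm plate, F_u = 450 MPa): end bolts L_c = 29 − 18/2 = 20, R_n = min(1.2×20×6×450, 2.4×16×6×450) = 64.8 kN/bolt; interior L_c = 54 − 18 = 36, R_n = 103.68 kN/bolt. φR_n = 0.75 × (3×64.8 + 6×103.68) = 612.4 kN.
Tension rupture (net): A_n = (182 − 3×20)×6 = 732 mm² (U = 1.0, A_e = A_n). φR_n = 0.75 × 450 × 732 = 247.1 kN.
Tension yield (gross): A_g = 182×6 = 1092 mm². φR_n = 0.90 × 345 × 1092 = 339.1 kN.
Governing: min(504.9, 612.4, 247.1, 339.1) = 247.1 kN → net-section rupture.

247.1 kN (net-section rupture governs)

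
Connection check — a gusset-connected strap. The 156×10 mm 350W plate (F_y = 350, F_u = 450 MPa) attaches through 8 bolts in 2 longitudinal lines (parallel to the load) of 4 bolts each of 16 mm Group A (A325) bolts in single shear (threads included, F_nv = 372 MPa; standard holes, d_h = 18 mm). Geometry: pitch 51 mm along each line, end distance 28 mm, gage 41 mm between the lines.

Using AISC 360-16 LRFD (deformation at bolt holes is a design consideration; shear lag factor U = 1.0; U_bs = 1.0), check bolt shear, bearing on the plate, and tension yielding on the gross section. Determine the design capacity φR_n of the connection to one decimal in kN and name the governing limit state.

Bolt shear: A_b = π(16)²/4 = 201.06 mm². φR_n = 0.75 × 372 × 201.06 × 8 × 1 = 448.8 kN.
Bearing (10 mm plate, F_u = 450 MPa): end bolts L_c = 28 − 18/2 = 19, R_n = min(1.2×19×10×450, 2.4×16×10×450) = 102.6 kN/bolt; interior L_c = 51 − 18 = 33, R_n = 172.8 kN/bolt. φR_n = 0.75 × (2×102.6 + 6×172.8) = 931.5 kN.
Tension yield (gross): A_g = 156×10 = 1560 mm². φR_n = 0.90 × 350 × 1560 = 491.4 kN.
Governing: min(448.8, 931.5, 491.4) = 448.8 kN → bolt shear.

448.8 kN (bolt shear governs)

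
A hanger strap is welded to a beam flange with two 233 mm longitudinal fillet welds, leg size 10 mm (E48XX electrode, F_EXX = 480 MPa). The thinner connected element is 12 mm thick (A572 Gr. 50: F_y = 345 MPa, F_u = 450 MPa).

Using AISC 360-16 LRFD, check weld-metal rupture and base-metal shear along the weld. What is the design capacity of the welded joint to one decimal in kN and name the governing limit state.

Weld metal: throat = 0.707×10 = 7.07 mm, L = 2×233 = 466 mm. φR_n = 0.75 × 0.6 × 480 × 7.07 × 466 = 711.6 kN.
Base metal shear (12 mm plate): yield φR_n = 1.0×0.6×345×12×466 = 1157.5 kN; rupture φR_n = 0.75×0.6×450×12×466 = 1132.4 kN; take 1132.4 kN (rupture).
Governing: min(711.6, 1132.4) = 711.6 kN → weld metal.

711.6 kN (weld metal governs)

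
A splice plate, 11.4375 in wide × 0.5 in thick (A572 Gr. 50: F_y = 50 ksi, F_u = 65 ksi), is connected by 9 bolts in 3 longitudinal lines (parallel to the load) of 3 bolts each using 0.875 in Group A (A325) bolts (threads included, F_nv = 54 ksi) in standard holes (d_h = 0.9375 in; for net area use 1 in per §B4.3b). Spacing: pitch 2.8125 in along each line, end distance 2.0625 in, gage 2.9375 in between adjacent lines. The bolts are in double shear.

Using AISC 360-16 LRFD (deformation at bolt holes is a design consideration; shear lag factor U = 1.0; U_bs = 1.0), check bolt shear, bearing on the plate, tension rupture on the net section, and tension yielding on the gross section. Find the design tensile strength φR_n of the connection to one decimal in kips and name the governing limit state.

Bolt shear: A_b = π(0.875)²/4 = 0.60132 in². φR_n = 0.75 × 54 × 0.60132 × 9 × 2 = 438.4 kips.
Bearing (0.5 in plate, F_u = 65 ksi): end bolts L_c = 2.0625 − 0.9375/2 = 1.59375, R_n = min(1.2×1.59375×0.5×65, 2.4×0.875×0.5×65) = 62.156 kips/bolt; interior L_c = 2.8125 − 0.9375 = 1.875, R_n = 68.25 kips/bolt. φR_n = 0.75 × (3×62.156 + 6×68.25) = 447.0 kips.
Tension rupture (net): A_n = (11.4375 − 3×1)×0.5 = 4.2188 in² (U = 1.0, A_e = A_n). φR_n = 0.75 × 65 × 4.2188 = 205.7 kips.
Tension yield (gross): A_g = 11.4375×0.5 = 5.7188 in². φR_n = 0.90 × 50 × 5.7188 = 257.3 kips.
Governing: min(438.4, 447.0, 205.7, 257.3) = 205.7 kips → net-section rupture.

205.7 kips (net-section rupture governs)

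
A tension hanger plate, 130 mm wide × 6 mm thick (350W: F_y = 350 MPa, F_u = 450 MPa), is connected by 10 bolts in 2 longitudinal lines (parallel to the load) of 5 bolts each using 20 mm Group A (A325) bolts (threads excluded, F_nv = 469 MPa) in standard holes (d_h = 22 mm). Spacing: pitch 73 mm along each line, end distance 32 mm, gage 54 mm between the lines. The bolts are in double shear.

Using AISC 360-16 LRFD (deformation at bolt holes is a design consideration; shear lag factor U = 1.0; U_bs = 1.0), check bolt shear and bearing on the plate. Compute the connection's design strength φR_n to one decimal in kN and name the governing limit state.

879.7 kN (bearing governs)

Bolt shear: A_b = π(20)²/4 = 314.16 mm². φR_n = 0.75 × 469 × 314.16 × 10 × 2 = 2210.1 kN.
Bearing (6 mm plate, F_u = 450 MPa): end bolts L_c = 32 − 22/2 = 21, R_n = min(1.2×21×6×450, 2.4×20×6×450) = 68.04 kN/bolt; interior L_c = 73 − 22 = 51, R_n = 129.6 kN/bolt. φR_n = 0.75 × (2×68.04 + 8×129.6) = 879.7 kN.
Governing: min(2210.1, 879.7) = 879.7 kN → bearing.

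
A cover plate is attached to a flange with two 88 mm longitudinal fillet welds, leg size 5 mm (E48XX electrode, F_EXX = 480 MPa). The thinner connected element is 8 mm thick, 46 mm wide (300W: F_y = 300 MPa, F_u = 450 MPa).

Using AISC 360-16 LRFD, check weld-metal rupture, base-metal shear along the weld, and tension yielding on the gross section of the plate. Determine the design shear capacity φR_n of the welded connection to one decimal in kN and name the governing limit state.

99.4 kN (gross-section yield governs)

Weld metal: throat = 0.707×5 = 3.535 mm, L = 2×88 = 176 mm. φR_n = 0.75 × 0.6 × 480 × 3.535 × 176 = 134.4 kN.
Base metal shear (8 mm plate): yield φR_n = 1.0×0.6×300×8×176 = 253.4 kN; rupture φR_n = 0.75×0.6×450×8×176 = 285.1 kN; take 253.4 kN (yield).
Tension yield (gross): A_g = 46×8 = 368 mm². φR_n = 0.90 × 300 × 368 = 99.4 kN.
Governing: min(134.4, 253.4, 99.4) = 99.4 kN → gross-section yield.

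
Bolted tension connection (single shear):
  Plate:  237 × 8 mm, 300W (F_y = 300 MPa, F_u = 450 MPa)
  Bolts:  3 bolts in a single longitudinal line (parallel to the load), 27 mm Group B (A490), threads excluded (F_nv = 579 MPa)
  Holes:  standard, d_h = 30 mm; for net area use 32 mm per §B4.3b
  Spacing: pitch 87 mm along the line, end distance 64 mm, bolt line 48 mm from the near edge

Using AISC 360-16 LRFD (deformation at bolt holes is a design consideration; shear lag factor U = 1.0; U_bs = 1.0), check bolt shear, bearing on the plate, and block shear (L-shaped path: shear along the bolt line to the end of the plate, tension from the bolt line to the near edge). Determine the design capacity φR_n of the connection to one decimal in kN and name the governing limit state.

Bolt shear: A_b = π(27)²/4 = 572.56 mm². φR_n = 0.75 × 579 × 572.56 × 3 × 1 = 745.9 kN.
Bearing (8 mm plate, F_u = 450 MPa): end bolts L_c = 64 − 30/2 = 49, R_n = min(1.2×49×8×450, 2.4×27×8×450) = 211.68 kN/bolt; interior L_c = 87 − 30 = 57, R_n = 233.28 kN/bolt. φR_n = 0.75 × (1×211.68 + 2×233.28) = 508.7 kN.
Block shear: shear path 1×[64+2×87] = 1×238 mm, A_gv = 1904, A_nv = 1×(238 − 2.5×32)×8 = 1264 mm²; tension to near edge: (48 − 0.5×32)×8 = 256 mm². R_n = min(0.6×450×1264, 0.6×300×1904) + 1.0×450×256 = min(341.28, 342.72) + 115.2 = 456.48 kN. φR_n = 0.75 × 456.48 = 342.4 kN.
Governing: min(745.9, 508.7, 342.4) = 342.4 kN → block shear.

342.4 kN (block shear governs)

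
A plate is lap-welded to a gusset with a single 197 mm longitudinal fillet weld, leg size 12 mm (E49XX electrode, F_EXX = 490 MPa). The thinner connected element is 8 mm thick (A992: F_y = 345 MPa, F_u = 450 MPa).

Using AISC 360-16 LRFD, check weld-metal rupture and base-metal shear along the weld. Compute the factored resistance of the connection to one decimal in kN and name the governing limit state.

Weld metal: throat = 0.707×12 = 8.484 mm, L = 197 mm. φR_n = 0.75 × 0.6 × 490 × 8.484 × 197 = 368.5 kN.
Base metal shear (8 mm plate): yield φR_n = 1.0×0.6×345×8×197 = 326.2 kN; rupture φR_n = 0.75×0.6×450×8×197 = 319.1 kN; take 319.1 kN (rupture).
Governing: min(368.5, 319.1) = 319.1 kN → base-metal shear.

319.1 kN (base-metal shear governs)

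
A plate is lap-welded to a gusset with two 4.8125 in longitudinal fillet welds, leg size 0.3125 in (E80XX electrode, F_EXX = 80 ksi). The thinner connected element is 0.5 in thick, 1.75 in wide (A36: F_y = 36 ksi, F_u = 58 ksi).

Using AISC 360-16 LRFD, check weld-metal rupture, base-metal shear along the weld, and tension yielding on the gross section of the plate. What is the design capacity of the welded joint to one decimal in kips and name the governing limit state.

28.4 kips (gross-section yield governs)

Weld metal: throat = 0.707×0.3125 = 0.22094 in, L = 2×4.8125 = 9.625 in. φR_n = 0.75 × 0.6 × 80 × 0.22094 × 9.625 = 76.6 kips.
Base metal shear (0.5 in plate): yield φR_n = 1.0×0.6×36×0.5×9.625 = 104.0 kips; rupture φR_n = 0.75×0.6×58×0.5×9.625 = 125.6 kips; take 104.0 kips (yield).
Tension yield (gross): A_g = 1.75×0.5 = 0.875 in². φR_n = 0.90 × 36 × 0.875 = 28.4 kips.
Governing: min(76.6, 104.0, 28.4) = 28.4 kips → gross-section yield.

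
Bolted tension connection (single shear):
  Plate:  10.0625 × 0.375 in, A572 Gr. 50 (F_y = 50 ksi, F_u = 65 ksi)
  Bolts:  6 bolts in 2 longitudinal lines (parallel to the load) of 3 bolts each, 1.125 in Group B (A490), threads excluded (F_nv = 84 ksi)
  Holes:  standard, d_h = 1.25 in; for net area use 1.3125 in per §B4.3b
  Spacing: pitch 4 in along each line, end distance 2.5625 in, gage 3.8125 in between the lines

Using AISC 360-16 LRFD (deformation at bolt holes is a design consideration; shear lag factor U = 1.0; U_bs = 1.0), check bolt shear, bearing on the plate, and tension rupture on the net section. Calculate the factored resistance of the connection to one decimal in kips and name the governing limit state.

Bolt shear: A_b = π(1.125)²/4 = 0.99402 in². φR_n = 0.75 × 84 × 0.99402 × 6 × 1 = 375.7 kips.
Bearing (0.375 in plate, F_u = 65 ksi): end bolts L_c = 2.5625 − 1.25/2 = 1.9375, R_n = min(1.2×1.9375×0.375×65, 2.4×1.125×0.375×65) = 56.672 kips/bolt; interior L_c = 4 − 1.25 = 2.75, R_n = 65.813 kips/bolt. φR_n = 0.75 × (2×56.672 + 4×65.813) = 282.4 kips.
Tension rupture (net): A_n = (10.0625 − 2×1.3125)×0.375 = 2.7891 in² (U = 1.0, A_e = A_n). φR_n = 0.75 × 65 × 2.7891 = 136.0 kips.
Governing: min(375.7, 282.4, 136.0) = 136.0 kips → net-section rupture.

136.0 kips (net-section rupture governs)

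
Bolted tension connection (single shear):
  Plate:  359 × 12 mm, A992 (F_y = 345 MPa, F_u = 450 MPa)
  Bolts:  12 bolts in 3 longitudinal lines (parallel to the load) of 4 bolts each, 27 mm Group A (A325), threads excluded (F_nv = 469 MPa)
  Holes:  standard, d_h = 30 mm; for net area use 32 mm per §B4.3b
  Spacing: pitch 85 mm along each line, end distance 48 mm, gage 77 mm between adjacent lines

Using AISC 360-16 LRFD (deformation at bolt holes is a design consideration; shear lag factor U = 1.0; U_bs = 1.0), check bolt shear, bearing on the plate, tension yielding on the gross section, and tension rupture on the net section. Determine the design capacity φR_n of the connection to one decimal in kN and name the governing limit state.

1065.2 kN (net-section rupture governs)

Bolt shear: A_b = π(27)²/4 = 572.56 mm². φR_n = 0.75 × 469 × 572.56 × 12 × 1 = 2416.8 kN.
Bearing (12 mm plate, F_u = 450 MPa): end bolts L_c = 48 − 30/2 = 33, R_n = min(1.2×33×12×450, 2.4×27×12×450) = 213.84 kN/bolt; interior L_c = 85 − 30 = 55, R_n = 349.92 kN/bolt. φR_n = 0.75 × (3×213.84 + 9×349.92) = 2843.1 kN.
Tension yield (gross): A_g = 359×12 = 4308 mm². φR_n = 0.90 × 345 × 4308 = 1337.6 kN.
Tension rupture (net): A_n = (359 − 3×32)×12 = 3156 mm² (U = 1.0, A_e = A_n). φR_n = 0.75 × 450 × 3156 = 1065.2 kN.
Governing: min(2416.8, 2843.1, 1337.6, 1065.2) = 1065.2 kN → net-section rupture.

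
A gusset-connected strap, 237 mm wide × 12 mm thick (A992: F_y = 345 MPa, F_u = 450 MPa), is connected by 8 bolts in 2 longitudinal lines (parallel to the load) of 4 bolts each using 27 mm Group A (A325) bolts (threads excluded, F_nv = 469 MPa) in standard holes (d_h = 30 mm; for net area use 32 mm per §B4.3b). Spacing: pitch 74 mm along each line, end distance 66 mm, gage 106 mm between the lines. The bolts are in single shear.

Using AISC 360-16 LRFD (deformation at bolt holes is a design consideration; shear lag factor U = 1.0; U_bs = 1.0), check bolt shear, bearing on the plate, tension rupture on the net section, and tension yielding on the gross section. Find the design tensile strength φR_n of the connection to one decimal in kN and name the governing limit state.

Bolt shear: A_b = π(27)²/4 = 572.56 mm². φR_n = 0.75 × 469 × 572.56 × 8 × 1 = 1611.2 kN.
Bearing (12 mm plate, F_u = 450 MPa): end bolts L_c = 66 − 30/2 = 51, R_n = min(1.2×51×12×450, 2.4×27×12×450) = 330.48 kN/bolt; interior L_c = 74 − 30 = 44, R_n = 285.12 kN/bolt. φR_n = 0.75 × (2×330.48 + 6×285.12) = 1778.8 kN.
Tension rupture (net): A_n = (237 − 2×32)×12 = 2076 mm² (U = 1.0, A_e = A_n). φR_n = 0.75 × 450 × 2076 = 700.7 kN.
Tension yield (gross): A_g = 237×12 = 2844 mm². φR_n = 0.90 × 345 × 2844 = 883.1 kN.
Governing: min(1611.2, 1778.8, 700.7, 883.1) = 700.7 kN → net-section rupture.

700.7 kN (net-section rupture governs)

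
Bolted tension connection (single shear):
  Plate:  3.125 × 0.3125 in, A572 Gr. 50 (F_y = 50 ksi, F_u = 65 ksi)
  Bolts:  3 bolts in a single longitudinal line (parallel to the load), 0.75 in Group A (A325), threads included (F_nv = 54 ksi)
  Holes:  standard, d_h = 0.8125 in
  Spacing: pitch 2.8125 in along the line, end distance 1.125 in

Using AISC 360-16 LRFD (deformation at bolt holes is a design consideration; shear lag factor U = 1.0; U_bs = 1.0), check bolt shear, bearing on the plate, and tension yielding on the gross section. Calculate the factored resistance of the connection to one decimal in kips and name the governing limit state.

43.9 kips (gross-section yield governs)

Bolt shear: A_b = π(0.75)²/4 = 0.44179 in². φR_n = 0.75 × 54 × 0.44179 × 3 × 1 = 53.7 kips.
Bearing (0.3125 in plate, F_u = 65 ksi): end bolts L_c = 1.125 − 0.8125/2 = 0.71875, R_n = min(1.2×0.71875×0.3125×65, 2.4×0.75×0.3125×65) = 17.52 kips/bolt; interior L_c = 2.8125 − 0.8125 = 2, R_n = 36.563 kips/bolt. φR_n = 0.75 × (1×17.52 + 2×36.563) = 68.0 kips.
Tension yield (gross): A_g = 3.125×0.3125 = 0.97656 in². φR_n = 0.90 × 50 × 0.97656 = 43.9 kips.
Governing: min(53.7, 68.0, 43.9) = 43.9 kips → gross-section yield.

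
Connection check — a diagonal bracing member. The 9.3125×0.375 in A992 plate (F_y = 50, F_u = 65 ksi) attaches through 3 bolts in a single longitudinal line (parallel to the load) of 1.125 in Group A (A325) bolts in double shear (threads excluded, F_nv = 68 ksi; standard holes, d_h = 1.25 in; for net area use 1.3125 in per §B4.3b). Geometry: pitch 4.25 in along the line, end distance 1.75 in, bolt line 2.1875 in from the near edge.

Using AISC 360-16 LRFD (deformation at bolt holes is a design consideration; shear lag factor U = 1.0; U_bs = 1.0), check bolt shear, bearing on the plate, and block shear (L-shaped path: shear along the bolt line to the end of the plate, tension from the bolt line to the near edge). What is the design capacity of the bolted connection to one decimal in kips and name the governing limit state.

Bolt shear: A_b = π(1.125)²/4 = 0.99402 in². φR_n = 0.75 × 68 × 0.99402 × 3 × 2 = 304.2 kips.
Bearing (0.375 in plate, F_u = 65 ksi): end bolts L_c = 1.75 − 1.25/2 = 1.125, R_n = min(1.2×1.125×0.375×65, 2.4×1.125×0.375×65) = 32.906 kips/bolt; interior L_c = 4.25 − 1.25 = 3, R_n = 65.813 kips/bolt. φR_n = 0.75 × (1×32.906 + 2×65.813) = 123.4 kips.
Block shear: shear path 1×[1.75+2×4.25] = 1×10.25 in, A_gv = 3.8438, A_nv = 1×(10.25 − 2.5×1.3125)×0.375 = 2.6133 in²; tension to near edge: (2.1875 − 0.5×1.3125)×0.375 = 0.57422 in². R_n = min(0.6×65×2.6133, 0.6×50×3.8438) + 1.0×65×0.57422 = min(101.92, 115.31) + 37.324 = 139.24 kips. φR_n = 0.75 × 139.24 = 104.4 kips.
Governing: min(304.2, 123.4, 104.4) = 104.4 kips → block shear.

104.4 kips (block shear governs)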